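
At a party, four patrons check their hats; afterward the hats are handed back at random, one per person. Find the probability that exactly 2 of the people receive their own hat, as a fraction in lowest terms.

Favorable outcomes: C(4,2)·!2 = 6·1 = 6.
Total outcomes: 4! = 24.
Probability = 6/24 = 1/4.

1/4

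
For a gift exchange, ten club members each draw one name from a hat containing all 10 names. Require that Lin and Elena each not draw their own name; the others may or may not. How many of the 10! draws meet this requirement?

Let A_j be the event that the j-th constrained one is fixed. By inclusion-exclusion over the 2 events:
Σ_{j=0}^{2} (-1)^j C(2,j)(10-j)!
= C(2,0)·10! - C(2,1)·9! + C(2,2)·8!
= 3628800 - 725760 + 40320
= 2943360

2943360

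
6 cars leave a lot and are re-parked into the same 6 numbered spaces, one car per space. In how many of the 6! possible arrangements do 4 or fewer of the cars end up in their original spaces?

719

Sum C(6,i)·!(6-i) for i = 0..4:
  i=0: C(6,0)·!6 = 1·265 = 265
  i=1: C(6,1)·!5 = 6·44 = 264
  i=2: C(6,2)·!4 = 15·9 = 135
  i=3: C(6,3)·!3 = 20·2 = 40
  i=4: C(6,4)·!2 = 15·1 = 15
Total = 719.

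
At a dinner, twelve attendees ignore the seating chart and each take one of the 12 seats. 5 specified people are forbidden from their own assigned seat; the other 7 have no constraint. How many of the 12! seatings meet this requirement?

312273360

Inclusion-exclusion on the 5 forbidden self-matches:
Σ_{j=0}^{5} (-1)^j C(5,j)(12-j)!
= C(5,0)·12! - C(5,1)·11! + C(5,2)·10! - C(5,3)·9! + C(5,4)·8! - C(5,5)·7!
= 479001600 - 199584000 + 36288000 - 3628800 + 201600 - 5040
= 312273360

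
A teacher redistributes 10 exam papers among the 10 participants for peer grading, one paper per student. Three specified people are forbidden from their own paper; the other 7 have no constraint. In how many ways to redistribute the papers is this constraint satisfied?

2656080

Inclusion-exclusion on the 3 forbidden self-matches:
Σ_{j=0}^{3} (-1)^j C(3,j)(10-j)!
= C(3,0)·10! - C(3,1)·9! + C(3,2)·8! - C(3,3)·7!
= 3628800 - 1088640 + 120960 - 5040
= 2656080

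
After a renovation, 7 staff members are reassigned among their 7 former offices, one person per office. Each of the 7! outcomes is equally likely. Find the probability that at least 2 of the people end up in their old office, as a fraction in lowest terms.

1331/5040

Favorable outcomes: Σ_{i≥2} C(7,i)·!(7-i) = 21·44 + 35·9 + 35·2 + 21·1 + 7·0 + 1·1 = 1331.
Total outcomes: 7! = 5040.
Probability = 1331/5040 = 1331/5040.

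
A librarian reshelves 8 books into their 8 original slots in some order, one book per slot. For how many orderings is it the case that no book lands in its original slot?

14833

Recurrence: !8 = 7·(!7 + !6).
!8 = 7·(1854 + 265) = 7·2119 = 14833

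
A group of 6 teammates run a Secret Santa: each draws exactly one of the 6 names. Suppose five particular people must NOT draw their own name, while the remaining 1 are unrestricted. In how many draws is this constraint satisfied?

309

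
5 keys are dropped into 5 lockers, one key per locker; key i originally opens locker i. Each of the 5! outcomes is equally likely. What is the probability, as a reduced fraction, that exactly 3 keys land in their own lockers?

1/12

Favorable outcomes: C(5,3)·!2 = 10·1 = 10.
Total outcomes: 5! = 120.
Probability = 10/120 = 1/12.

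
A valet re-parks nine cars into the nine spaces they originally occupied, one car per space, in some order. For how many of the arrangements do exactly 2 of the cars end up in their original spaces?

66744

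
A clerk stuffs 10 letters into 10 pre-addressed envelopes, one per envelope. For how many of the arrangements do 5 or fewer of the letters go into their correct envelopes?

3626624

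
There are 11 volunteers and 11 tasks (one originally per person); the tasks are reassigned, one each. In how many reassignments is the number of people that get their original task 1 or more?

25232230

Sum C(11,i)·!(11-i) for i = 1..11:
  i=1: C(11,1)·!10 = 11·1334961 = 14684571
  i=2: C(11,2)·!9 = 55·133496 = 7342280
  i=3: C(11,3)·!8 = 165·14833 = 2447445
  i=4: C(11,4)·!7 = 330·1854 = 611820
  i=5: C(11,5)·!6 = 462·265 = 122430
  i=6: C(11,6)·!5 = 462·44 = 20328
  i=7: C(11,7)·!4 = 330·9 = 2970
  i=8: C(11,8)·!3 = 165·2 = 330
  i=9: C(11,9)·!2 = 55·1 = 55
  i=10: C(11,10)·!1 = 11·0 = 0
  i=11: C(11,11)·!0 = 1·1 = 1
Total = 25232230.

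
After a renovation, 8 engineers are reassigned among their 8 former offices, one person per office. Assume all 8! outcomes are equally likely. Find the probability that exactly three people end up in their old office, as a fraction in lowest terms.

Favorable outcomes: C(8,3)·!5 = 56·44 = 2464.
Total outcomes: 8! = 40320.
Probability = 2464/40320 = 11/180.

11/180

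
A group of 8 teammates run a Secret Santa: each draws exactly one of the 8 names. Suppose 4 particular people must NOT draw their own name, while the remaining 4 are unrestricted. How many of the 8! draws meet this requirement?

Let A_j be the event that the j-th constrained one is fixed. By inclusion-exclusion over the 4 events:
Σ_{j=0}^{4} (-1)^j C(4,j)(8-j)!
= C(4,0)·8! - C(4,1)·7! + C(4,2)·6! - C(4,3)·5! + C(4,4)·4!
= 40320 - 20160 + 4320 - 480 + 24
= 24024

24024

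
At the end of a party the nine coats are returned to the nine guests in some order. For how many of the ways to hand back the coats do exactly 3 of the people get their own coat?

Pick the 3 fixed positions: C(9,3) = 84 ways.
The other 6 form a derangement: !6 = 265.
Total: 84 × 265 = 22260.

22260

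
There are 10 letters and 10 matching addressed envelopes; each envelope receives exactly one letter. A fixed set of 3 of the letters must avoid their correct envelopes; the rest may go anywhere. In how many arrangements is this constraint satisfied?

2656080

Inclusion-exclusion on the 3 forbidden self-matches:
Σ_{j=0}^{3} (-1)^j C(3,j)(10-j)!
= C(3,0)·10! - C(3,1)·9! + C(3,2)·8! - C(3,3)·7!
= 3628800 - 1088640 + 120960 - 5040
= 2656080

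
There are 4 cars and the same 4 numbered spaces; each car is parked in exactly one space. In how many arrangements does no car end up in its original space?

!4 = 4! · Σ_{k=0}^{4} (-1)^k/k!
= 4! - 4!/1! + 4!/2! - 4!/3! + 4!/4!
= 24 - 24 + 12 - 4 + 1
= 9

9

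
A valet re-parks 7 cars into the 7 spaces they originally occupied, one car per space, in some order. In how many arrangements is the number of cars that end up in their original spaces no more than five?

# with exactly i fixed is C(7,i)·!(7-i); sum over i=0..5:
  i=0: C(7,0)·!7 = 1·1854 = 1854
  i=1: C(7,1)·!6 = 7·265 = 1855
  i=2: C(7,2)·!5 = 21·44 = 924
  i=3: C(7,3)·!4 = 35·9 = 315
  i=4: C(7,4)·!3 = 35·2 = 70
  i=5: C(7,5)·!2 = 21·1 = 21
Total = 5039.

5039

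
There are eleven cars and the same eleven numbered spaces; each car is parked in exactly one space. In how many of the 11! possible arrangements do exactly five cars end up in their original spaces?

Choose which 5 of the 11 are fixed: C(11,5) = 462.
The remaining 6 must be deranged: !6 = 265.
Total: 462 × 265 = 122430.

122430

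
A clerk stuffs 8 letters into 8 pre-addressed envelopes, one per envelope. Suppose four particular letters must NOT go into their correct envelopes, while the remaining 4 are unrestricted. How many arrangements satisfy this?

24024

Inclusion-exclusion on the 4 forbidden self-matches:
Σ_{j=0}^{4} (-1)^j C(4,j)(8-j)!
= C(4,0)·8! - C(4,1)·7! + C(4,2)·6! - C(4,3)·5! + C(4,4)·4!
= 40320 - 20160 + 4320 - 480 + 24
= 24024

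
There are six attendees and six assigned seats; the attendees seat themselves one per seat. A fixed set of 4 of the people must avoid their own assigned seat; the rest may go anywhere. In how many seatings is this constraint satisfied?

362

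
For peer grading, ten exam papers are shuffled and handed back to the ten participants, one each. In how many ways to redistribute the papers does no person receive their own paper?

1334961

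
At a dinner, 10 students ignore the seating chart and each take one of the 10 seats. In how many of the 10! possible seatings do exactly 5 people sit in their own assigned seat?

11088

Choose which 5 of the 10 are fixed: C(10,5) = 252.
The other 5 form a derangement: !5 = 44.
Total: 252 × 44 = 11088.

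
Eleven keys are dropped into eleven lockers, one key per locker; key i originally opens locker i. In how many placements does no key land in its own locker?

14684570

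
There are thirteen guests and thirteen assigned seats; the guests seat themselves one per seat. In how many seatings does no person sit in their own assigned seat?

2290792932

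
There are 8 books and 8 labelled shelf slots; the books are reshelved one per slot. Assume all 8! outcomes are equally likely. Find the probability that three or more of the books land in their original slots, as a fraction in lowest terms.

647/8064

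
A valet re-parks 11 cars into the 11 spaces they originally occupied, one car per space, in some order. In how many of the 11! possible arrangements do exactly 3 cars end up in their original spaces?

2447445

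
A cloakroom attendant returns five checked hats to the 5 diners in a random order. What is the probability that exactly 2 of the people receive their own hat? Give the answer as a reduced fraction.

Favorable outcomes: C(5,2)·!3 = 10·2 = 20.
Total outcomes: 5! = 120.
Probability = 20/120 = 1/6.

1/6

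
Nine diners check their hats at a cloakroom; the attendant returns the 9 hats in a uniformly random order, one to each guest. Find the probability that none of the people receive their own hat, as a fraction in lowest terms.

16687/45360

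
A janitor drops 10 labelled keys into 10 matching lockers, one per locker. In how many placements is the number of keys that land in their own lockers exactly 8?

Choose which 8 of the 10 are fixed: C(10,8) = 45.
The remaining 2 must be deranged: !2 = 1.
Total: 45 × 1 = 45.

45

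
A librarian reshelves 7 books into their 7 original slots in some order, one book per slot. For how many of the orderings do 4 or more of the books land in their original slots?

92

Sum C(7,i)·!(7-i) for i = 4..7:
  i=4: C(7,4)·!3 = 35·2 = 70
  i=5: C(7,5)·!2 = 21·1 = 21
  i=6: C(7,6)·!1 = 7·0 = 0
  i=7: C(7,7)·!0 = 1·1 = 1
Total = 92.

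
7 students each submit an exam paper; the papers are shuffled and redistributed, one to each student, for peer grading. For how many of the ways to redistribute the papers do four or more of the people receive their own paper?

92

Sum C(7,i)·!(7-i) for i = 4..7:
  i=4: C(7,4)·!3 = 35·2 = 70
  i=5: C(7,5)·!2 = 21·1 = 21
  i=6: C(7,6)·!1 = 7·0 = 0
  i=7: C(7,7)·!0 = 1·1 = 1
Total = 92.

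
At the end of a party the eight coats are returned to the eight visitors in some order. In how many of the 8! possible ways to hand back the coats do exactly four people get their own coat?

630

Pick the 4 fixed positions: C(8,4) = 70 ways.
The remaining 4 must be deranged: !4 = 9.
Total: 70 × 9 = 630.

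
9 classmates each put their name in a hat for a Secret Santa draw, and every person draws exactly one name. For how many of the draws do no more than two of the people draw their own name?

# with exactly i fixed is C(9,i)·!(9-i); sum over i=0..2:
  i=0: C(9,0)·!9 = 1·133496 = 133496
  i=1: C(9,1)·!8 = 9·14833 = 133497
  i=2: C(9,2)·!7 = 36·1854 = 66744
Total = 333737.

333737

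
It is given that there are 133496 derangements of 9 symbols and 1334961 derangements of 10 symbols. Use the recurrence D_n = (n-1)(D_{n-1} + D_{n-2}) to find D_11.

14684570

D_11 = (11-1)·(D_10 + D_9) = 10·(1334961 + 133496) = 10·1468457 = 14684570.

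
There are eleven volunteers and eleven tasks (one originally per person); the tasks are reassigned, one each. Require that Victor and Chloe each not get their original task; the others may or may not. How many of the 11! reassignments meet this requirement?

Let A_j be the event that the j-th constrained one is fixed. By inclusion-exclusion over the 2 events:
Σ_{j=0}^{2} (-1)^j C(2,j)(11-j)!
= C(2,0)·11! - C(2,1)·10! + C(2,2)·9!
= 39916800 - 7257600 + 362880
= 33022080

33022080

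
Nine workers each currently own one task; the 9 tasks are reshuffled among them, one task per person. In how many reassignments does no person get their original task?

133496

The subfactorial !9 = [9!/e] (nearest integer).
9! = 362880, and 362880/e ≈ 133496.09, so !9 = 133496.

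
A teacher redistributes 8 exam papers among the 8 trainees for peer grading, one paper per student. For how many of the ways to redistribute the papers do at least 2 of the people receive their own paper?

# with exactly i fixed is C(8,i)·!(8-i); sum over i=2..8:
  i=2: C(8,2)·!6 = 28·265 = 7420
  i=3: C(8,3)·!5 = 56·44 = 2464
  i=4: C(8,4)·!4 = 70·9 = 630
  i=5: C(8,5)·!3 = 56·2 = 112
  i=6: C(8,6)·!2 = 28·1 = 28
  i=7: C(8,7)·!1 = 8·0 = 0
  i=8: C(8,8)·!0 = 1·1 = 1
Total = 10655.

10655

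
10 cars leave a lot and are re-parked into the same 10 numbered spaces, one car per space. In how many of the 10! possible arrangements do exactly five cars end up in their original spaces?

11088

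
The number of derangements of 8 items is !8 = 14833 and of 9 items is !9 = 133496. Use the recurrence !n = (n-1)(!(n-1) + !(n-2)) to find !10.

1334961

!10 = (10-1)·(!9 + !8) = 9·(133496 + 14833) = 9·148329 = 1334961.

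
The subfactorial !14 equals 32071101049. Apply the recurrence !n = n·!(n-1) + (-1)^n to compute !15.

481066515734

!15 = 15·32071101049 - 1 = 481066515734.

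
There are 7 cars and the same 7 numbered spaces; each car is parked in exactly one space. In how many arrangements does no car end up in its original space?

1854

Recurrence: !7 = 7·!6 + (-1)^7.
!7 = 7·265 - 1 = 1854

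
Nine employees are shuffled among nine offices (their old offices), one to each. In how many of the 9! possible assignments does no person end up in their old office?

Recurrence: !9 = 8·(!8 + !7).
!9 = 8·(14833 + 1854) = 8·16687 = 133496

133496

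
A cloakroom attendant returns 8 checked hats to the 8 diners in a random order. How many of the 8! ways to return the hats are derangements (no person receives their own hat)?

14833

!8 = 8! · Σ_{k=0}^{8} (-1)^k/k!
= 8! - 8!/1! + 8!/2! - 8!/3! + 8!/4! - 8!/5! + 8!/6! - 8!/7! + 8!/8!
= 40320 - 40320 + 20160 - 6720 + 1680 - 336 + 56 - 8 + 1
= 14833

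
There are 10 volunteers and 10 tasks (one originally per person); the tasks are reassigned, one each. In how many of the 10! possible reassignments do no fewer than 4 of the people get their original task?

Sum C(10,i)·!(10-i) for i = 4..10:
  i=4: C(10,4)·!6 = 210·265 = 55650
  i=5: C(10,5)·!5 = 252·44 = 11088
  i=6: C(10,6)·!4 = 210·9 = 1890
  i=7: C(10,7)·!3 = 120·2 = 240
  i=8: C(10,8)·!2 = 45·1 = 45
  i=9: C(10,9)·!1 = 10·0 = 0
  i=10: C(10,10)·!0 = 1·1 = 1
Total = 68914.

68914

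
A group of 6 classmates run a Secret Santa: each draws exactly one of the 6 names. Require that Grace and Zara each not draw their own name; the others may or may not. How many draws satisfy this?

504

Let A_j be the event that the j-th constrained one is fixed. By inclusion-exclusion over the 2 events:
Σ_{j=0}^{2} (-1)^j C(2,j)(6-j)!
= C(2,0)·6! - C(2,1)·5! + C(2,2)·4!
= 720 - 240 + 24
= 504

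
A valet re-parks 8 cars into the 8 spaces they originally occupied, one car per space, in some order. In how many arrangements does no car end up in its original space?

By inclusion-exclusion, !8 = Σ (-1)^k · 8!/k! for k=0..8
= 8! - 8!/1! + 8!/2! - 8!/3! + 8!/4! - 8!/5! + 8!/6! - 8!/7! + 8!/8!
= 40320 - 40320 + 20160 - 6720 + 1680 - 336 + 56 - 8 + 1
= 14833

14833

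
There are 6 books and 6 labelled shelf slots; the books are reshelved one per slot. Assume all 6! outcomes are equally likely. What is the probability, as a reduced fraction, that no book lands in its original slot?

53/144

Favorable outcomes: !6 = 265.
Total outcomes: 6! = 720.
Probability = 265/720 = 53/144.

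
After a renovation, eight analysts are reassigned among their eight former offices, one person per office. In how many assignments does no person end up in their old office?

The number of derangements of 8 is !8 = Σ_{k=0}^{8} (-1)^k·8!/k!
= 8! - 8!/1! + 8!/2! - 8!/3! + 8!/4! - 8!/5! + 8!/6! - 8!/7! + 8!/8!
= 40320 - 40320 + 20160 - 6720 + 1680 - 336 + 56 - 8 + 1
= 14833

14833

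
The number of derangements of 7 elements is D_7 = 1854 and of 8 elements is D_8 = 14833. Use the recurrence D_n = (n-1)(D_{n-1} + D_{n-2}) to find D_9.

D_9 = (9-1)·(D_8 + D_7) = 8·(14833 + 1854) = 8·16687 = 133496.

133496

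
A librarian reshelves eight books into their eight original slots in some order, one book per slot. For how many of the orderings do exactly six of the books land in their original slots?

Choose which 6 of the 8 are fixed: C(8,6) = 28.
The remaining 2 must be deranged: !2 = 1.
Total: 28 × 1 = 28.

28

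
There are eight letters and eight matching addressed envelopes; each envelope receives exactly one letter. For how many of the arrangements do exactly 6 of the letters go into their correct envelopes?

28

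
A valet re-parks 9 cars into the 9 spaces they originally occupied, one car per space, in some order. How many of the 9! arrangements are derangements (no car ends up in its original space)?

The subfactorial !9 = [9!/e] (nearest integer).
9! = 362880, and 362880/e ≈ 133496.09, so !9 = 133496.

133496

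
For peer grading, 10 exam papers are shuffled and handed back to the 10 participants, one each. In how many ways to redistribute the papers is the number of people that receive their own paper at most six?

Sum C(10,i)·!(10-i) for i = 0..6:
  i=0: C(10,0)·!10 = 1·1334961 = 1334961
  i=1: C(10,1)·!9 = 10·133496 = 1334960
  i=2: C(10,2)·!8 = 45·14833 = 667485
  i=3: C(10,3)·!7 = 120·1854 = 222480
  i=4: C(10,4)·!6 = 210·265 = 55650
  i=5: C(10,5)·!5 = 252·44 = 11088
  i=6: C(10,6)·!4 = 210·9 = 1890
Total = 3628514.

3628514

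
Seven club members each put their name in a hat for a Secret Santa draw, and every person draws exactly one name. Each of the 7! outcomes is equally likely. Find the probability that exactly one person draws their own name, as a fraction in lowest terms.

53/144

Favorable outcomes: C(7,1)·!6 = 7·265 = 1855.
Total outcomes: 7! = 5040.
Probability = 1855/5040 = 53/144.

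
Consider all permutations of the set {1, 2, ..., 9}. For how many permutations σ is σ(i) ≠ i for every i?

133496

Recurrence: !9 = 9·!8 + (-1)^9.
!9 = 9·14833 - 1 = 133496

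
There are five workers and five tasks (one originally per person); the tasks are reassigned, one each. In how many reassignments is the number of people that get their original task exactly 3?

10

Choose which 3 of the 5 are fixed: C(5,3) = 10.
The remaining 2 must be deranged: !2 = 1.
Total: 10 × 1 = 10.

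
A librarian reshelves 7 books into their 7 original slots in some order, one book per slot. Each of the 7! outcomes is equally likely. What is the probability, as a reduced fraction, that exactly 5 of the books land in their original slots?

Favorable outcomes: C(7,5)·!2 = 21·1 = 21.
Total outcomes: 7! = 5040.
Probability = 21/5040 = 1/240.

1/240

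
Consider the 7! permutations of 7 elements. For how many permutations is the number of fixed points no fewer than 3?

407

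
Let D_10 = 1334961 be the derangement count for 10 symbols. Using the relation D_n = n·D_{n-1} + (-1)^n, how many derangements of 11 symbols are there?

14684570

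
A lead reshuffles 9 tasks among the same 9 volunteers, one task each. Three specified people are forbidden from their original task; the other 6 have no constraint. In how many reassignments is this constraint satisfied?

256320

Inclusion-exclusion on the 3 forbidden self-matches:
Σ_{j=0}^{3} (-1)^j C(3,j)(9-j)!
= C(3,0)·9! - C(3,1)·8! + C(3,2)·7! - C(3,3)·6!
= 362880 - 120960 + 15120 - 720
= 256320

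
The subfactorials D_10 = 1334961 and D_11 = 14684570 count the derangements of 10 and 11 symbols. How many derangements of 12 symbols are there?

176214841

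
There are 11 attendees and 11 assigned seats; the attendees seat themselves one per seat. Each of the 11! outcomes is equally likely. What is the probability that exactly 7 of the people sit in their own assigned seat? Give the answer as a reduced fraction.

Favorable outcomes: C(11,7)·!4 = 330·9 = 2970.
Total outcomes: 11! = 39916800.
Probability = 2970/39916800 = 1/13440.

1/13440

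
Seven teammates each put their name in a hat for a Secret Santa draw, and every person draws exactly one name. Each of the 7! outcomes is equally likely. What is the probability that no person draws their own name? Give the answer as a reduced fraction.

103/280

Favorable outcomes: !7 = 1854.
Total outcomes: 7! = 5040.
Probability = 1854/5040 = 103/280.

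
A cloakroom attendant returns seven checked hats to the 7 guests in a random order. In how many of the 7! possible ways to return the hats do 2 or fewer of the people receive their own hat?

4633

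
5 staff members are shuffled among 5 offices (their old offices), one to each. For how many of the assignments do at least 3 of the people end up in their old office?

11

# with exactly i fixed is C(5,i)·!(5-i); sum over i=3..5:
  i=3: C(5,3)·!2 = 10·1 = 10
  i=4: C(5,4)·!1 = 5·0 = 0
  i=5: C(5,5)·!0 = 1·1 = 1
Total = 11.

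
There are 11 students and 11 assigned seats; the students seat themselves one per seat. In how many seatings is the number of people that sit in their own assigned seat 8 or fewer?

39916744

# with exactly i fixed is C(11,i)·!(11-i); sum over i=0..8:
  i=0: C(11,0)·!11 = 1·14684570 = 14684570
  i=1: C(11,1)·!10 = 11·1334961 = 14684571
  i=2: C(11,2)·!9 = 55·133496 = 7342280
  i=3: C(11,3)·!8 = 165·14833 = 2447445
  i=4: C(11,4)·!7 = 330·1854 = 611820
  i=5: C(11,5)·!6 = 462·265 = 122430
  i=6: C(11,6)·!5 = 462·44 = 20328
  i=7: C(11,7)·!4 = 330·9 = 2970
  i=8: C(11,8)·!3 = 165·2 = 330
Total = 39916744.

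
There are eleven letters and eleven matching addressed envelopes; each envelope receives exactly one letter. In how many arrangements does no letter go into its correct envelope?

14684570

The subfactorial !11 = [11!/e] (nearest integer).
11! = 39916800, and 39916800/e ≈ 14684570.08, so !11 = 14684570.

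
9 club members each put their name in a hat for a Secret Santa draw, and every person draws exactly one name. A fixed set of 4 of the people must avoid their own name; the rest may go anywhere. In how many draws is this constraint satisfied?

229080

Let A_j be the event that the j-th constrained one is fixed. By inclusion-exclusion over the 4 events:
Σ_{j=0}^{4} (-1)^j C(4,j)(9-j)!
= C(4,0)·9! - C(4,1)·8! + C(4,2)·7! - C(4,3)·6! + C(4,4)·5!
= 362880 - 161280 + 30240 - 2880 + 120
= 229080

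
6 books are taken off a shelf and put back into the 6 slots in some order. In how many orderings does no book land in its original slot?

265

The subfactorial !6 = [6!/e] (nearest integer).
6! = 720, and 720/e ≈ 264.87, so !6 = 265.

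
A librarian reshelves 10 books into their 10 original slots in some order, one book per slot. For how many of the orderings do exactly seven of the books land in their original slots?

240

Pick the 7 fixed positions: C(10,7) = 120 ways.
The remaining 3 must be deranged: !3 = 2.
Total: 120 × 2 = 240.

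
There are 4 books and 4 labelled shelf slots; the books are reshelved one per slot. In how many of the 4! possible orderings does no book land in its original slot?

9

The number of derangements of 4 is !4 = Σ_{k=0}^{4} (-1)^k·4!/k!
= 4! - 4!/1! + 4!/2! - 4!/3! + 4!/4!
= 24 - 24 + 12 - 4 + 1
= 9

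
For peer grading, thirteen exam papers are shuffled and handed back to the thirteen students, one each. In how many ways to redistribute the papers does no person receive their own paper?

2290792932

Recurrence: !13 = 12·(!12 + !11).
!13 = 12·(176214841 + 14684570) = 12·190899411 = 2290792932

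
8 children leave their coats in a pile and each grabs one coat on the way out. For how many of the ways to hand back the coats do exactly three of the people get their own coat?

Pick the 3 fixed positions: C(8,3) = 56 ways.
The other 5 form a derangement: !5 = 44.
Total: 56 × 44 = 2464.

2464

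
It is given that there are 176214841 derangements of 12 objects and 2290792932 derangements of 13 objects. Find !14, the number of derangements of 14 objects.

!14 = (14-1)·(!13 + !12) = 13·(2290792932 + 176214841) = 13·2467007773 = 32071101049.

32071101049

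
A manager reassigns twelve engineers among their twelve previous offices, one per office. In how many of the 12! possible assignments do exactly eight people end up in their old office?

Pick the 8 fixed positions: C(12,8) = 495 ways.
The other 4 form a derangement: !4 = 9.
Total: 495 × 9 = 4455.

4455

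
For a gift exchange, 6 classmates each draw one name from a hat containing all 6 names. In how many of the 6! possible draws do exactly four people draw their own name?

15

Pick the 4 fixed positions: C(6,4) = 15 ways.
The remaining 2 must be deranged: !2 = 1.
Total: 15 × 1 = 15.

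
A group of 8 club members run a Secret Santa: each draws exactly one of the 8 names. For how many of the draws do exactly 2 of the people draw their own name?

Choose which 2 of the 8 are fixed: C(8,2) = 28.
The other 6 form a derangement: !6 = 265.
Total: 28 × 265 = 7420.

7420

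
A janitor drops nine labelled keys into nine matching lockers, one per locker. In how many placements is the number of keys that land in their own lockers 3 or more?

29143

# with exactly i fixed is C(9,i)·!(9-i); sum over i=3..9:
  i=3: C(9,3)·!6 = 84·265 = 22260
  i=4: C(9,4)·!5 = 126·44 = 5544
  i=5: C(9,5)·!4 = 126·9 = 1134
  i=6: C(9,6)·!3 = 84·2 = 168
  i=7: C(9,7)·!2 = 36·1 = 36
  i=8: C(9,8)·!1 = 9·0 = 0
  i=9: C(9,9)·!0 = 1·1 = 1
Total = 29143.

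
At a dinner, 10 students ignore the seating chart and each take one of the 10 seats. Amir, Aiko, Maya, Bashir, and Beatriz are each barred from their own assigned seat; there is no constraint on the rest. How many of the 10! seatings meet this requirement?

2170680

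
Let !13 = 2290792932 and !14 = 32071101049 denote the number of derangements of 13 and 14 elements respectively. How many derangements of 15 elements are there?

481066515734

!15 = (15-1)·(!14 + !13) = 14·(32071101049 + 2290792932) = 14·34361893981 = 481066515734.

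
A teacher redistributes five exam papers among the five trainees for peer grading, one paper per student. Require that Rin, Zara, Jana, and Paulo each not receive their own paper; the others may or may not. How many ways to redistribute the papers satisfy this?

53

Inclusion-exclusion on the 4 forbidden self-matches:
Σ_{j=0}^{4} (-1)^j C(4,j)(5-j)!
= C(4,0)·5! - C(4,1)·4! + C(4,2)·3! - C(4,3)·2! + C(4,4)·1!
= 120 - 96 + 36 - 8 + 1
= 53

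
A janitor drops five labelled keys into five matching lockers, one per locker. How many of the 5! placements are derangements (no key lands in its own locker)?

44

!5 is the nearest integer to 5!/e.
5! = 120, and 120/e ≈ 44.15, so !5 = 44.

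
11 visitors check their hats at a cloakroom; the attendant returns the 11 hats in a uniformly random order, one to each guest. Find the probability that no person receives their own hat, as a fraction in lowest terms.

1468457/3991680

Favorable outcomes: !11 = 14684570.
Total outcomes: 11! = 39916800.
Probability = 14684570/39916800 = 1468457/3991680.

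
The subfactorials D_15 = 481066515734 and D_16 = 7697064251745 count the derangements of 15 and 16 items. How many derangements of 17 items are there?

130850092279664

D_17 = (17-1)·(D_16 + D_15) = 16·(7697064251745 + 481066515734) = 16·8178130767479 = 130850092279664.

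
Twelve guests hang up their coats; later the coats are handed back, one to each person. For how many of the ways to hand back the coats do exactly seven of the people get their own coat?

34848

Pick the 7 fixed positions: C(12,7) = 792 ways.
The other 5 form a derangement: !5 = 44.
Total: 792 × 44 = 34848.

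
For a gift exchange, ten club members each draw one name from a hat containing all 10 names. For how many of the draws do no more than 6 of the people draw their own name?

3628514

Sum C(10,i)·!(10-i) for i = 0..6:
  i=0: C(10,0)·!10 = 1·1334961 = 1334961
  i=1: C(10,1)·!9 = 10·133496 = 1334960
  i=2: C(10,2)·!8 = 45·14833 = 667485
  i=3: C(10,3)·!7 = 120·1854 = 222480
  i=4: C(10,4)·!6 = 210·265 = 55650
  i=5: C(10,5)·!5 = 252·44 = 11088
  i=6: C(10,6)·!4 = 210·9 = 1890
Total = 3628514.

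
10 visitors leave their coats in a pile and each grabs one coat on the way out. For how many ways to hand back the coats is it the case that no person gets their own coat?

1334961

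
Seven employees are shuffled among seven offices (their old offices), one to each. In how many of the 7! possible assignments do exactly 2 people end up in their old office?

Choose which 2 of the 7 are fixed: C(7,2) = 21.
The remaining 5 must be deranged: !5 = 44.
Total: 21 × 44 = 924.

924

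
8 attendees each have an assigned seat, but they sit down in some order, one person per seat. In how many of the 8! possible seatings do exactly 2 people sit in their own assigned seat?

Choose which 2 of the 8 are fixed: C(8,2) = 28.
The other 6 form a derangement: !6 = 265.
Total: 28 × 265 = 7420.

7420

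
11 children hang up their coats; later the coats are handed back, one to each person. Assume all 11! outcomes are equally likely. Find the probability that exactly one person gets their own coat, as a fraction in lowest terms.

16481/44800

Favorable outcomes: C(11,1)·!10 = 11·1334961 = 14684571.
Total outcomes: 11! = 39916800.
Probability = 14684571/39916800 = 16481/44800.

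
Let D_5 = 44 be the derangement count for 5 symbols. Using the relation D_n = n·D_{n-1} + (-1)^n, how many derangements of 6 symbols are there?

D_6 = 6·44 + 1 = 265.

265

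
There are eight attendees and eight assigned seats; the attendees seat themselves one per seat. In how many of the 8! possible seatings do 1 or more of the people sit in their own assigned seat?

Sum C(8,i)·!(8-i) for i = 1..8:
  i=1: C(8,1)·!7 = 8·1854 = 14832
  i=2: C(8,2)·!6 = 28·265 = 7420
  i=3: C(8,3)·!5 = 56·44 = 2464
  i=4: C(8,4)·!4 = 70·9 = 630
  i=5: C(8,5)·!3 = 56·2 = 112
  i=6: C(8,6)·!2 = 28·1 = 28
  i=7: C(8,7)·!1 = 8·0 = 0
  i=8: C(8,8)·!0 = 1·1 = 1
Total = 25487.

25487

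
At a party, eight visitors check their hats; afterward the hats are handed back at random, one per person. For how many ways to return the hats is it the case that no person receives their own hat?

14833

The number of derangements of 8 is !8 = Σ_{k=0}^{8} (-1)^k·8!/k!
= 8! - 8!/1! + 8!/2! - 8!/3! + 8!/4! - 8!/5! + 8!/6! - 8!/7! + 8!/8!
= 40320 - 40320 + 20160 - 6720 + 1680 - 336 + 56 - 8 + 1
= 14833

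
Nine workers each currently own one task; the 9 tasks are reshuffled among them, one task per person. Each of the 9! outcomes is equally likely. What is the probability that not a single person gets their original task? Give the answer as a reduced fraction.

16687/45360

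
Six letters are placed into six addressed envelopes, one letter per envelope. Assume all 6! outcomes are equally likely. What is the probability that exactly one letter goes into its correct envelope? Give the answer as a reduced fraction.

Favorable outcomes: C(6,1)·!5 = 6·44 = 264.
Total outcomes: 6! = 720.
Probability = 264/720 = 11/30.

11/30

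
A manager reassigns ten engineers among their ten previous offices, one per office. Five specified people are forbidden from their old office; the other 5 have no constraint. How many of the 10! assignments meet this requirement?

2170680

Inclusion-exclusion on the 5 forbidden self-matches:
Σ_{j=0}^{5} (-1)^j C(5,j)(10-j)!
= C(5,0)·10! - C(5,1)·9! + C(5,2)·8! - C(5,3)·7! + C(5,4)·6! - C(5,5)·5!
= 3628800 - 1814400 + 403200 - 50400 + 3600 - 120
= 2170680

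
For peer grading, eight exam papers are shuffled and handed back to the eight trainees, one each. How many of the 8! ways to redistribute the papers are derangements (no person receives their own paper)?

14833

By inclusion-exclusion, !8 = Σ (-1)^k · 8!/k! for k=0..8
= 8! - 8!/1! + 8!/2! - 8!/3! + 8!/4! - 8!/5! + 8!/6! - 8!/7! + 8!/8!
= 40320 - 40320 + 20160 - 6720 + 1680 - 336 + 56 - 8 + 1
= 14833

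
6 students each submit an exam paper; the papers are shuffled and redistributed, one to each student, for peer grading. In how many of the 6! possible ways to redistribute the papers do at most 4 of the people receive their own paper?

719

# with exactly i fixed is C(6,i)·!(6-i); sum over i=0..4:
  i=0: C(6,0)·!6 = 1·265 = 265
  i=1: C(6,1)·!5 = 6·44 = 264
  i=2: C(6,2)·!4 = 15·9 = 135
  i=3: C(6,3)·!3 = 20·2 = 40
  i=4: C(6,4)·!2 = 15·1 = 15
Total = 719.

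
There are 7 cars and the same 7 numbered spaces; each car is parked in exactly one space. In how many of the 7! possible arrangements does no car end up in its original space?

1854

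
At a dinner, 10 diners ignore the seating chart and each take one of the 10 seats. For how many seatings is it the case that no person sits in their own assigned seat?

The subfactorial !10 = [10!/e] (nearest integer).
10! = 3628800, and 3628800/e ≈ 1334960.92, so !10 = 1334961.

1334961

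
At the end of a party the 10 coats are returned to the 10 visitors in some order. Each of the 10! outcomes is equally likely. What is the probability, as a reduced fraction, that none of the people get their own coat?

16481/44800

Favorable outcomes: !10 = 1334961.
Total outcomes: 10! = 3628800.
Probability = 1334961/3628800 = 16481/44800.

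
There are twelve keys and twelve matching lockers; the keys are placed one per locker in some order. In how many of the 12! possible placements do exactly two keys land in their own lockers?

88107426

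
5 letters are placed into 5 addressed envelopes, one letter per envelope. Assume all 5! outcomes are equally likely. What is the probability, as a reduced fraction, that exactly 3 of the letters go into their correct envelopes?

Favorable outcomes: C(5,3)·!2 = 10·1 = 10.
Total outcomes: 5! = 120.
Probability = 10/120 = 1/12.

1/12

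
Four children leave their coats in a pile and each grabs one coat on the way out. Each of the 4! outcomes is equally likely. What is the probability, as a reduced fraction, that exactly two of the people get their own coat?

1/4

Favorable outcomes: C(4,2)·!2 = 6·1 = 6.
Total outcomes: 4! = 24.
Probability = 6/24 = 1/4.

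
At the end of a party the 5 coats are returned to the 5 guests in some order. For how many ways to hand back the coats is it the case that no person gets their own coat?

44

!5 is the nearest integer to 5!/e.
5! = 120, and 120/e ≈ 44.15, so !5 = 44.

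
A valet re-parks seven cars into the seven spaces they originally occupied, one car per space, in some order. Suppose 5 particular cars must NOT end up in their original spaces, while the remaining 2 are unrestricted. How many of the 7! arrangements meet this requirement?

2428

Let A_j be the event that the j-th constrained one is fixed. By inclusion-exclusion over the 5 events:
Σ_{j=0}^{5} (-1)^j C(5,j)(7-j)!
= C(5,0)·7! - C(5,1)·6! + C(5,2)·5! - C(5,3)·4! + C(5,4)·3! - C(5,5)·2!
= 5040 - 3600 + 1200 - 240 + 30 - 2
= 2428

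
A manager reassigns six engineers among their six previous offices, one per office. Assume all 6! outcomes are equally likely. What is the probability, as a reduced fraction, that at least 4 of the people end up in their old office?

Favorable outcomes: Σ_{i≥4} C(6,i)·!(6-i) = 15·1 + 6·0 + 1·1 = 16.
Total outcomes: 6! = 720.
Probability = 16/720 = 1/45.

1/45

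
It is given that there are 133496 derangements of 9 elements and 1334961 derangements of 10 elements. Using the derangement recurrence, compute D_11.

14684570

D_11 = (11-1)·(D_10 + D_9) = 10·(1334961 + 133496) = 10·1468457 = 14684570.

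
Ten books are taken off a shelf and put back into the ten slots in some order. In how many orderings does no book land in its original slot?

1334961

The number of derangements of 10 is !10 = Σ_{k=0}^{10} (-1)^k·10!/k!
= 10! - 10!/1! + 10!/2! - 10!/3! + 10!/4! - 10!/5! + 10!/6! - 10!/7! + 10!/8! - 10!/9! + 10!/10!
= 3628800 - 3628800 + 1814400 - 604800 + 151200 - 30240 + 5040 - 720 + 90 - 10 + 1
= 1334961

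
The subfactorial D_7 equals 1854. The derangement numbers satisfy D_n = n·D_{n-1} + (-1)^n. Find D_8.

14833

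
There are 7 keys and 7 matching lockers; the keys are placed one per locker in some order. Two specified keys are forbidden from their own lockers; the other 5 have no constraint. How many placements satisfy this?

3720

Inclusion-exclusion on the 2 forbidden self-matches:
Σ_{j=0}^{2} (-1)^j C(2,j)(7-j)!
= C(2,0)·7! - C(2,1)·6! + C(2,2)·5!
= 5040 - 1440 + 120
= 3720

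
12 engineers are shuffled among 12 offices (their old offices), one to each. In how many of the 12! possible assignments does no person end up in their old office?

The number of derangements of 12 is !12 = Σ_{k=0}^{12} (-1)^k·12!/k!
= 12! - 12!/1! + 12!/2! - 12!/3! + 12!/4! - 12!/5! + 12!/6! - 12!/7! + 12!/8! - 12!/9! + 12!/10! - 12!/11! + 12!/12!
= 479001600 - 479001600 + 239500800 - 79833600 + 19958400 - 3991680 + 665280 - 95040 + 11880 - 1320 + 132 - 12 + 1
= 176214841

176214841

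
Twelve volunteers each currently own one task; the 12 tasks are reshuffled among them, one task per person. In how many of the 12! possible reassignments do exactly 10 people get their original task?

Choose which 10 of the 12 are fixed: C(12,10) = 66.
The other 2 form a derangement: !2 = 1.
Total: 66 × 1 = 66.

66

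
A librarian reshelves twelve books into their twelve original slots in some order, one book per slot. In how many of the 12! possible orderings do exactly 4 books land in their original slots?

7342335

Pick the 4 fixed positions: C(12,4) = 495 ways.
The other 8 form a derangement: !8 = 14833.
Total: 495 × 14833 = 7342335.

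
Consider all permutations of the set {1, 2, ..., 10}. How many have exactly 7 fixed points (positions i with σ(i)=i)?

240

Choose which 7 of the 10 are fixed: C(10,7) = 120.
The remaining 3 must be deranged: !3 = 2.
Total: 120 × 2 = 240.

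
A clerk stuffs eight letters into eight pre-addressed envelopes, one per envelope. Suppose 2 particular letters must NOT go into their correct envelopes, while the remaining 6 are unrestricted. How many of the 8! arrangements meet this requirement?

Inclusion-exclusion on the 2 forbidden self-matches:
Σ_{j=0}^{2} (-1)^j C(2,j)(8-j)!
= C(2,0)·8! - C(2,1)·7! + C(2,2)·6!
= 40320 - 10080 + 720
= 30960

30960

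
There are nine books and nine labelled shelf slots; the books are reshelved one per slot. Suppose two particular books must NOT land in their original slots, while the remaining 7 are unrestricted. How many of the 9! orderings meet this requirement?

Let A_j be the event that the j-th constrained one is fixed. By inclusion-exclusion over the 2 events:
Σ_{j=0}^{2} (-1)^j C(2,j)(9-j)!
= C(2,0)·9! - C(2,1)·8! + C(2,2)·7!
= 362880 - 80640 + 5040
= 287280

287280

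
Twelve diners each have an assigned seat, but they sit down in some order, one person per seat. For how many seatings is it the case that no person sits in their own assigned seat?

176214841

!12 is the nearest integer to 12!/e.
12! = 479001600, and 479001600/e ≈ 176214840.93, so !12 = 176214841.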